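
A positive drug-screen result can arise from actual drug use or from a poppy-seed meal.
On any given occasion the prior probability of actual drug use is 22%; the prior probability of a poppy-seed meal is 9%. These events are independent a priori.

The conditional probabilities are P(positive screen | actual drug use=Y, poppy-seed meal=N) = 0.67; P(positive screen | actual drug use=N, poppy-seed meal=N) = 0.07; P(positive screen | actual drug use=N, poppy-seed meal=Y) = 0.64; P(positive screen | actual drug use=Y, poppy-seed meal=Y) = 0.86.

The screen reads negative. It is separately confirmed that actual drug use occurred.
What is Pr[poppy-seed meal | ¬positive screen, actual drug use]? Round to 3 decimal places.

P(¬positive screen | actual drug use) = 0.33·0.91 + 0.14·0.09 = 0.300300 + 0.012600 = 0.312900
Restricting to configurations with poppy-seed meal present: 0.14·0.09 = 0.012600.
P(poppy-seed meal | ¬positive screen, actual drug use) = 0.012600 / 0.312900 ≈ 0.040

Pr[poppy-seed meal | ¬positive screen, actual drug use] ≈ 0.040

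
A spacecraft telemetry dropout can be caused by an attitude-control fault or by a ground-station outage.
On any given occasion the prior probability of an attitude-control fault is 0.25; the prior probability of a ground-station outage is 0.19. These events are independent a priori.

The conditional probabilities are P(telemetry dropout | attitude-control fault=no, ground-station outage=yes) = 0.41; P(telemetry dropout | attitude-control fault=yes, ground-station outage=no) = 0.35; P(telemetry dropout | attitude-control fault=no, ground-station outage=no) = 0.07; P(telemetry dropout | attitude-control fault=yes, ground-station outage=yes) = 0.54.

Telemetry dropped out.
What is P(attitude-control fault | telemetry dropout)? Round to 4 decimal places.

For the numerator, keep only attitude-control fault=true terms: 0.070875 + 0.025650 = 0.096525
The normalizing constant is 0.07*0.75*0.81 + 0.41*0.75*0.19 + 0.35*0.25*0.81 + 0.54*0.25*0.19 = 0.197475
P(attitude-control fault | telemetry dropout) = 0.096525/0.197475 ≈ 0.4888

P(attitude-control fault | telemetry dropout) ≈ 0.4888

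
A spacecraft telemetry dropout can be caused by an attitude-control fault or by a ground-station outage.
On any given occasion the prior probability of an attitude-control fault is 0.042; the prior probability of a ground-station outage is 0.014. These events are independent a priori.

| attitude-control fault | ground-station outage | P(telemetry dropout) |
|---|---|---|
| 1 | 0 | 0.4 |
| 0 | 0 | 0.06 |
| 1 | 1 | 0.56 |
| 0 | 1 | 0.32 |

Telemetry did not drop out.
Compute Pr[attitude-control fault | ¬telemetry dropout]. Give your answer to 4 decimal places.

Pr[attitude-control fault | ¬telemetry dropout] ≈ 0.0272

Enumerate the 4 (attitude-control fault, ground-station outage) configurations and weight by the priors:
  P(¬telemetry dropout) = 0.94·0.958·0.986 + 0.68·0.958·0.014 + 0.6·0.042·0.986 + 0.44·0.042·0.014
        = 0.887913 + 0.009120 + 0.024847 + 0.000259 = 0.922139
Configurations with attitude-control fault contribute 0.025106, so
  P(attitude-control fault | ¬telemetry dropout) = 0.025106 / 0.922139 ≈ 0.0272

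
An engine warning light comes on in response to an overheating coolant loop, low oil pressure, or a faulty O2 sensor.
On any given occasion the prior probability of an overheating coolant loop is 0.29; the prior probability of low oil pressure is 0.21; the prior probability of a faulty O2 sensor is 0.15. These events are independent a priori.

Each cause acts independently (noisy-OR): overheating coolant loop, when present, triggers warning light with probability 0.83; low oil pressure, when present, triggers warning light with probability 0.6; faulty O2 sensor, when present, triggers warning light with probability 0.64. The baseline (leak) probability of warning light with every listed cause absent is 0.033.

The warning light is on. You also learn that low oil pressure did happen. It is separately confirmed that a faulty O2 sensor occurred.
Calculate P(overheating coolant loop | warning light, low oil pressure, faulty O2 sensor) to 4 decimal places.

Under noisy-OR, P(warning light | causes) = 1 − (1−0.033)·∏(1−qᵢ) over the active causes.
P(warning light | low oil pressure, faulty O2 sensor) = 0.860752*0.71 + 0.976328*0.29 = 0.611134 + 0.283135 = 0.894269
Restricting to configurations with overheating coolant loop present: 0.976328*0.29 = 0.283135.
Hence the posterior is 0.283135/0.894269 ≈ 0.3166.

P(overheating coolant loop | warning light, low oil pressure, faulty O2 sensor) ≈ 0.3166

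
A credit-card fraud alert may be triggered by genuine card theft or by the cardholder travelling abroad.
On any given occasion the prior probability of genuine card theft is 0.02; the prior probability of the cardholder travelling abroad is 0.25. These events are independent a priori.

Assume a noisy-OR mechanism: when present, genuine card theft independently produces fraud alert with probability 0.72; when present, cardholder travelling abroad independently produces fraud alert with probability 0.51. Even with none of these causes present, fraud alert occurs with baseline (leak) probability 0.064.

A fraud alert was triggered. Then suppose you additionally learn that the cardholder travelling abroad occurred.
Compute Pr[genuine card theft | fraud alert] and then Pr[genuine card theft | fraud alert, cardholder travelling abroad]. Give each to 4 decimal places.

Under noisy-OR, P(fraud alert | causes) = 1 − (1−0.064)·∏(1−qᵢ) over the active causes.
P(fraud alert) = 0.064×0.98×0.75 + 0.54136×0.98×0.25 + 0.73792×0.02×0.75 + 0.871581×0.02×0.25 = 0.047040 + 0.132633 + 0.011069 + 0.004358 = 0.195100
Restricting to configurations with genuine card theft present: 0.011069 + 0.004358 = 0.015427.
Hence the posterior is 0.015427/0.195100 ≈ 0.0791.

Now also conditioning on cardholder travelling abroad=true:
Enumerate both values of genuine card theft and weight by the priors:
  P(fraud alert | cardholder travelling abroad) = 0.54136·0.98 + 0.871581·0.02
        = 0.530533 + 0.017432 = 0.547965
Configurations with genuine card theft contribute 0.017432, so
  P(genuine card theft | fraud alert, cardholder travelling abroad) = 0.017432 / 0.547965 ≈ 0.0318

Pr[genuine card theft | fraud alert] ≈ 0.0791; Pr[genuine card theft | fraud alert, cardholder travelling abroad] ≈ 0.0318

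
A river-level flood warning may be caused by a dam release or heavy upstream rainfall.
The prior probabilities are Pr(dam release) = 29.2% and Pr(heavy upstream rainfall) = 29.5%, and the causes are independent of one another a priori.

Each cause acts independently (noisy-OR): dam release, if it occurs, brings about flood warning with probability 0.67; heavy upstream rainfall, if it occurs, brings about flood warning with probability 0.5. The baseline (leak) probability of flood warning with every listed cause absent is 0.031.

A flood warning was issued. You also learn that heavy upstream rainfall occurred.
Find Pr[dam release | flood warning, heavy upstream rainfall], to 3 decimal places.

Under noisy-OR, P(flood warning | causes) = 1 − (1−0.031)·∏(1−qᵢ) over the active causes.
Sum P(flood warning|·) weighted by the priors over both values of dam release:
  P(flood warning | heavy upstream rainfall) = 0.5155·0.708 + 0.840115·0.292
        = 0.364974 + 0.245314 = 0.610288
Keeping only the dam release-present terms gives 0.245314, so
  P(dam release | flood warning, heavy upstream rainfall) = 0.245314 / 0.610288 ≈ 0.402

Pr[dam release | flood warning, heavy upstream rainfall] ≈ 0.402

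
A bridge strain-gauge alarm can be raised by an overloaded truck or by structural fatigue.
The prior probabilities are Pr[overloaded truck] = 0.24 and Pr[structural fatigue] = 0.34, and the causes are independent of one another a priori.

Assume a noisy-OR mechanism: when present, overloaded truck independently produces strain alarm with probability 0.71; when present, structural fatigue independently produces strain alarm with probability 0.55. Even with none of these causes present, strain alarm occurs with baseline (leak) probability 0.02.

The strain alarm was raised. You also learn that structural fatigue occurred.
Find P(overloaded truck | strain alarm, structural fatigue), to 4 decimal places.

Under noisy-OR, P(strain alarm | causes) = 1 − (1−0.02)·∏(1−qᵢ) over the active causes.
For the numerator, keep only overloaded truck=true terms: 0.87211*0.24 = 0.209306
Normalizer over all consistent configurations: 0.559*0.76 + 0.87211*0.24 = 0.634146
P(overloaded truck | strain alarm, structural fatigue) = 0.209306/0.634146 ≈ 0.3301

P(overloaded truck | strain alarm, structural fatigue) ≈ 0.3301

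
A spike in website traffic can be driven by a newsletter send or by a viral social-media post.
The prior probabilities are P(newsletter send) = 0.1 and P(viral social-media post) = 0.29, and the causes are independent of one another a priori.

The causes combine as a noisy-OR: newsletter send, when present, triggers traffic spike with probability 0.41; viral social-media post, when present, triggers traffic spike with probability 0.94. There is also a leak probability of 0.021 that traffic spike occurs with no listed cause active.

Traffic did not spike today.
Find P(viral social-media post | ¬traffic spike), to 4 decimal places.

Under noisy-OR, P(traffic spike | causes) = 1 − (1−0.021)·∏(1−qᵢ) over the active causes.
Sum P(¬traffic spike|·) weighted by the priors over the 4 (newsletter send, viral social-media post) configurations:
  P(¬traffic spike) = 0.979*0.9*0.71 + 0.05874*0.9*0.29 + 0.57761*0.1*0.71 + 0.034657*0.1*0.29
        = 0.625581 + 0.015331 + 0.041010 + 0.001005 = 0.682927
Configurations with viral social-media post contribute 0.016336, so
  P(viral social-media post | ¬traffic spike) = 0.016336 / 0.682927 ≈ 0.0239

P(viral social-media post | ¬traffic spike) ≈ 0.0239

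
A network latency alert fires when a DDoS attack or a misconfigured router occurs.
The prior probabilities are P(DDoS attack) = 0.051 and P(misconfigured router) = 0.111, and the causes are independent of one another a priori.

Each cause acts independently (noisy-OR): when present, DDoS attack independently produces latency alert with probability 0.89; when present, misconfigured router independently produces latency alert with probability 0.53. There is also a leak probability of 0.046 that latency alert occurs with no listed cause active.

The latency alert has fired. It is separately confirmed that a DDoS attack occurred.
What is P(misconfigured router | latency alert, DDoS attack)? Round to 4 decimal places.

P(misconfigured router | latency alert, DDoS attack) ≈ 0.1171

Under noisy-OR, P(latency alert | causes) = 1 − (1−0.046)·∏(1−qᵢ) over the active causes.
Numerator (weight on configurations with misconfigured router): 0.950678·0.111 = 0.105525
Denominator P(latency alert | DDoS attack): 0.89506·0.889 + 0.950678·0.111 = 0.901233
Posterior = 0.105525 / 0.901233 ≈ 0.1171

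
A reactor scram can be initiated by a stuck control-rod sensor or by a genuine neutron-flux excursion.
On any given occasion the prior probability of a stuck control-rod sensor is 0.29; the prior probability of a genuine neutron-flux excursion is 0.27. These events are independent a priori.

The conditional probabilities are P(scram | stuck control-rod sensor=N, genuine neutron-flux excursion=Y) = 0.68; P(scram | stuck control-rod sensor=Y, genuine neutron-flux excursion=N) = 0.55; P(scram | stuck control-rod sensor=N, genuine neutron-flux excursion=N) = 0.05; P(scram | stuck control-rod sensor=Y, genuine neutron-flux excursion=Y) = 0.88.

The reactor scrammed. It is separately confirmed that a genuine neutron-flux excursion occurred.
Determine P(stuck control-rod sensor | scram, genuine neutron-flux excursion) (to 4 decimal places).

Sum P(scram|·) weighted by the priors over both values of stuck control-rod sensor:
  P(scram | genuine neutron-flux excursion) = 0.68×0.71 + 0.88×0.29
        = 0.482800 + 0.255200 = 0.738000
Configurations with stuck control-rod sensor contribute 0.255200, so
  P(stuck control-rod sensor | scram, genuine neutron-flux excursion) = 0.255200 / 0.738000 ≈ 0.3458

P(stuck control-rod sensor | scram, genuine neutron-flux excursion) ≈ 0.3458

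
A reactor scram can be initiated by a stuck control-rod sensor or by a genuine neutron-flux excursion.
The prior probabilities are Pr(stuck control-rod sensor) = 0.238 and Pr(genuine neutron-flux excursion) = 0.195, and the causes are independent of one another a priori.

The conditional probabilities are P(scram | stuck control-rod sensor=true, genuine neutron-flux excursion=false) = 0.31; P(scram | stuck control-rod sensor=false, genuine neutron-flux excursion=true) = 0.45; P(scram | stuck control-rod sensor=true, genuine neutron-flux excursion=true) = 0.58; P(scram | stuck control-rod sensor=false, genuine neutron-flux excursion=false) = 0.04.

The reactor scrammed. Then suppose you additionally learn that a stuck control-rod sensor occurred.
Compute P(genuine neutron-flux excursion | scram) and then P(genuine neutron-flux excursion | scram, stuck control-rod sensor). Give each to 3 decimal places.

P(genuine neutron-flux excursion | scram) ≈ 0.528; P(genuine neutron-flux excursion | scram, stuck control-rod sensor) ≈ 0.312

P(scram) = 0.04*0.762*0.805 + 0.45*0.762*0.195 + 0.31*0.238*0.805 + 0.58*0.238*0.195 = 0.024536 + 0.066866 + 0.059393 + 0.026918 = 0.177713
Of this, 0.093784 comes from 0.066866 + 0.026918 (the genuine neutron-flux excursion=true cases).
So P(genuine neutron-flux excursion | scram) = 0.093784/0.177713 ≈ 0.528.

With the extra evidence:
P(scram | stuck control-rod sensor) = 0.31*0.805 + 0.58*0.195 = 0.249550 + 0.113100 = 0.362650
Of this, 0.113100 comes from 0.58*0.195 (the genuine neutron-flux excursion=true cases).
P(genuine neutron-flux excursion | scram, stuck control-rod sensor) = 0.113100 / 0.362650 ≈ 0.312
— stuck control-rod sensor explains away the evidence for genuine neutron-flux excursion.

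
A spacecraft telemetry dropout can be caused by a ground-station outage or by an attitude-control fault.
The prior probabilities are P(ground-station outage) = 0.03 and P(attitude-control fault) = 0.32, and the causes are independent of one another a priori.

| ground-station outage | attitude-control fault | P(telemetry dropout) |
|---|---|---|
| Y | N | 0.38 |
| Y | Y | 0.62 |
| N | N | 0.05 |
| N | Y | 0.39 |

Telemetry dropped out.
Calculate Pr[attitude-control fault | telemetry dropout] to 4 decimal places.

Pr[attitude-control fault | telemetry dropout] ≈ 0.7572

Sum P(telemetry dropout|·) weighted by the priors over the 4 (ground-station outage, attitude-control fault) configurations:
  P(telemetry dropout) = 0.05·0.97·0.68 + 0.39·0.97·0.32 + 0.38·0.03·0.68 + 0.62·0.03·0.32
        = 0.032980 + 0.121056 + 0.007752 + 0.005952 = 0.167740
Keeping only the attitude-control fault-present terms gives 0.127008, so
  P(attitude-control fault | telemetry dropout) = 0.127008 / 0.167740 ≈ 0.7572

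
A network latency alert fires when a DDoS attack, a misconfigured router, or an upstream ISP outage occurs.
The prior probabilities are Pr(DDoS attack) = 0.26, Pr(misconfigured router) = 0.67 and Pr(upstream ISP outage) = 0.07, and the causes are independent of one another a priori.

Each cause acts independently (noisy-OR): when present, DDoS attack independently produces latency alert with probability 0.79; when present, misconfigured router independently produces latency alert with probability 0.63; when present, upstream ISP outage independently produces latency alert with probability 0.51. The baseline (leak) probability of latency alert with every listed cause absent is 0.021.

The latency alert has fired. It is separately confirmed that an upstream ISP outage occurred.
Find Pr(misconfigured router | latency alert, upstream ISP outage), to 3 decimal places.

Pr(misconfigured router | latency alert, upstream ISP outage) ≈ 0.738

Under noisy-OR, P(latency alert | causes) = 1 − (1−0.021)·∏(1−qᵢ) over the active causes.
Weight on misconfigured router=true, given the evidence: 0.407799 + 0.167707 = 0.575506
The normalizing constant is 0.52029·0.74·0.33 + 0.822507·0.74·0.67 + 0.899261·0.26·0.33 + 0.962727·0.26·0.67 = 0.779718
Posterior = 0.575506 / 0.779718 ≈ 0.738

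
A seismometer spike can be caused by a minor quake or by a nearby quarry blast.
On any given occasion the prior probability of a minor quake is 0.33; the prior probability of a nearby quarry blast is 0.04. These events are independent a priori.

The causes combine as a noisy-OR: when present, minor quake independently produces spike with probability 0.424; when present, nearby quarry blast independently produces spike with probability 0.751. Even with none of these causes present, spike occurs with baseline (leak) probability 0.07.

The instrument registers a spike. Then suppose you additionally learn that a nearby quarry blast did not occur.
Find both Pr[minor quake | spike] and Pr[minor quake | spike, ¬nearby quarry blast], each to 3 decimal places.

Under noisy-OR, P(spike | causes) = 1 − (1−0.07)·∏(1−qᵢ) over the active causes.
Numerator (weight on configurations with minor quake): 0.147097 + 0.011439 = 0.158536
Denominator P(spike): 0.07·0.67·0.96 + 0.76843·0.67·0.04 + 0.46432·0.33·0.96 + 0.866616·0.33·0.04 = 0.224154
Posterior = 0.158536 / 0.224154 ≈ 0.707

Now also conditioning on nearby quarry blast≠true:
Numerator (weight on configurations with minor quake): 0.46432·0.33 = 0.153226
Normalizer over all consistent configurations: 0.07·0.67 + 0.46432·0.33 = 0.200126
P(minor quake | spike, ¬nearby quarry blast) = 0.153226/0.200126 ≈ 0.766
Ruling out nearby quarry blast raises the posterior on minor quake — the flip side of explaining away.

Pr[minor quake | spike] ≈ 0.707; Pr[minor quake | spike, ¬nearby quarry blast] ≈ 0.766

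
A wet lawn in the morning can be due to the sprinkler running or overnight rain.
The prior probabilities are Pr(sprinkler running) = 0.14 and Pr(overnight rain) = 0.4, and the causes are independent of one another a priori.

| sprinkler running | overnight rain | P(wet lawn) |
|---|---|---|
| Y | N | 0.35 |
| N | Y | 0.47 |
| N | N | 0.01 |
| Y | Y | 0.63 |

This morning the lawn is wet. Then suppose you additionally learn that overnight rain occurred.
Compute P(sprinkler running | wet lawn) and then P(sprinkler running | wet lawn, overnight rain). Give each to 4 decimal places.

P(wet lawn) = 0.01*0.86*0.6 + 0.47*0.86*0.4 + 0.35*0.14*0.6 + 0.63*0.14*0.4 = 0.005160 + 0.161680 + 0.029400 + 0.035280 = 0.231520
The sprinkler running-present share is 0.029400 + 0.035280 = 0.064680.
So P(sprinkler running | wet lawn) = 0.064680/0.231520 ≈ 0.2794.

Now also conditioning on overnight rain=true:
For the numerator, keep only sprinkler running=true terms: 0.63*0.14 = 0.088200
Normalizer over all consistent configurations: 0.47*0.86 + 0.63*0.14 = 0.492400
P(sprinkler running | wet lawn, overnight rain) = 0.088200/0.492400 ≈ 0.1791
The drop from 0.2794 to 0.1791 is the explaining-away (discounting) effect.

P(sprinkler running | wet lawn) ≈ 0.2794; P(sprinkler running | wet lawn, overnight rain) ≈ 0.1791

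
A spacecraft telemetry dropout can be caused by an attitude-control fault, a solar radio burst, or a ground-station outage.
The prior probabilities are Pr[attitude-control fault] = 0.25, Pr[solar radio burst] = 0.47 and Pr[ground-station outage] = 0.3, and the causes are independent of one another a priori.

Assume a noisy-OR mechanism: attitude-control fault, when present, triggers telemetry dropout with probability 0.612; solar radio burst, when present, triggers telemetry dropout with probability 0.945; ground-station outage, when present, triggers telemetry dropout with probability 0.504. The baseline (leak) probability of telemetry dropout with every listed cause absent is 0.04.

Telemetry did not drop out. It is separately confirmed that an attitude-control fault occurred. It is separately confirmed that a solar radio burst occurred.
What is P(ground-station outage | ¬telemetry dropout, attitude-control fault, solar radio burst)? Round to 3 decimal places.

Under noisy-OR, P(telemetry dropout | causes) = 1 − (1−0.04)·∏(1−qᵢ) over the active causes.
By total probability over both values of ground-station outage:
  P(¬telemetry dropout | attitude-control fault, solar radio burst) = 0.020486·0.7 + 0.010161·0.3
        = 0.014340 + 0.003048 = 0.017388
The terms with ground-station outage present sum to 0.003048, so
  P(ground-station outage | ¬telemetry dropout, attitude-control fault, solar radio burst) = 0.003048 / 0.017388 ≈ 0.175

P(ground-station outage | ¬telemetry dropout, attitude-control fault, solar radio burst) ≈ 0.175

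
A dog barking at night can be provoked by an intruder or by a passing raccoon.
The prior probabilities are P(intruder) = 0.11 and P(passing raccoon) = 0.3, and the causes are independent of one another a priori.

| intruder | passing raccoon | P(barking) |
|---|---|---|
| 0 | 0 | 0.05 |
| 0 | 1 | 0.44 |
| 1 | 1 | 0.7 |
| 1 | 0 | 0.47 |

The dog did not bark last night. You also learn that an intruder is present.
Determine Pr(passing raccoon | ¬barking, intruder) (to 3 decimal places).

Pr(passing raccoon | ¬barking, intruder) ≈ 0.195

By total probability over both values of passing raccoon:
  P(¬barking | intruder) = 0.53·0.7 + 0.3·0.3
        = 0.371000 + 0.090000 = 0.461000
Keeping only the passing raccoon-present terms gives 0.090000, so
  P(passing raccoon | ¬barking, intruder) = 0.090000 / 0.461000 ≈ 0.195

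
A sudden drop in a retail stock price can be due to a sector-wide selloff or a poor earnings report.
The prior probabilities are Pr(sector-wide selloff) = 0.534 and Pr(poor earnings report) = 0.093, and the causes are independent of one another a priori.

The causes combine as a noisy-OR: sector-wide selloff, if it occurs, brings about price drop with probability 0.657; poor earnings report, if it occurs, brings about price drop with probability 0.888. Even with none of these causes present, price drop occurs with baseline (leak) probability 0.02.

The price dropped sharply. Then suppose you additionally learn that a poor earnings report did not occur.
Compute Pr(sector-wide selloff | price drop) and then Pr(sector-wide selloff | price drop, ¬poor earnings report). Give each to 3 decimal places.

Under noisy-OR, P(price drop | causes) = 1 − (1−0.02)·∏(1−qᵢ) over the active causes.
Weight on sector-wide selloff=true, given the evidence: 0.321533 + 0.047792 = 0.369325
Normalizer over all consistent configurations: 0.02·0.466·0.907 + 0.89024·0.466·0.093 + 0.66386·0.534·0.907 + 0.962352·0.534·0.093 = 0.416359
Posterior = 0.369325 / 0.416359 ≈ 0.887

Now condition on the additional information:
P(price drop | ¬poor earnings report) = 0.02*0.466 + 0.66386*0.534 = 0.009320 + 0.354501 = 0.363821
Restricting to configurations with sector-wide selloff present: 0.66386*0.534 = 0.354501.
P(sector-wide selloff | price drop, ¬poor earnings report) = 0.354501 / 0.363821 ≈ 0.974
Ruling out poor earnings report raises the posterior on sector-wide selloff — the flip side of explaining away.

Pr(sector-wide selloff | price drop) ≈ 0.887; Pr(sector-wide selloff | price drop, ¬poor earnings report) ≈ 0.974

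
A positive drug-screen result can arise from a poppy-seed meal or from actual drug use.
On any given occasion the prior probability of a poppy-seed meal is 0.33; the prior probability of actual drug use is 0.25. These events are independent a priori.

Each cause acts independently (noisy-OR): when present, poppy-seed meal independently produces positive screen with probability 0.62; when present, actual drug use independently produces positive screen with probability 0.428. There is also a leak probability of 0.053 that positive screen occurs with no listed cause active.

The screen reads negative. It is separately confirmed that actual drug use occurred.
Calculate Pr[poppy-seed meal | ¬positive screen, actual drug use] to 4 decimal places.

Under noisy-OR, P(positive screen | causes) = 1 − (1−0.053)·∏(1−qᵢ) over the active causes.
Numerator (weight on configurations with poppy-seed meal): 0.20584*0.33 = 0.067927
Normalizer over all consistent configurations: 0.541684*0.67 + 0.20584*0.33 = 0.430855
P(poppy-seed meal | ¬positive screen, actual drug use) = 0.067927/0.430855 ≈ 0.1577

Pr[poppy-seed meal | ¬positive screen, actual drug use] ≈ 0.1577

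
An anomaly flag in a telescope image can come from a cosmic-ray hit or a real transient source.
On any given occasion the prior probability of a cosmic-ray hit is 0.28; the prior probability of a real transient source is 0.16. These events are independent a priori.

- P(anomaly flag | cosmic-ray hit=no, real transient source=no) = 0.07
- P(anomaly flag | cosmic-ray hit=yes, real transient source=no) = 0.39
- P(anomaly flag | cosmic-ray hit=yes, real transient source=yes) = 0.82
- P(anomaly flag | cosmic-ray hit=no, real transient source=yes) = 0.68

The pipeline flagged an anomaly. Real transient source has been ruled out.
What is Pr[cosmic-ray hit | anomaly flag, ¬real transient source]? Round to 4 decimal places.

Pr[cosmic-ray hit | anomaly flag, ¬real transient source] ≈ 0.6842

By total probability over both values of cosmic-ray hit:
  P(anomaly flag | ¬real transient source) = 0.07×0.72 + 0.39×0.28
        = 0.050400 + 0.109200 = 0.159600
Keeping only the cosmic-ray hit-present terms gives 0.109200, so
  P(cosmic-ray hit | anomaly flag, ¬real transient source) = 0.109200 / 0.159600 ≈ 0.6842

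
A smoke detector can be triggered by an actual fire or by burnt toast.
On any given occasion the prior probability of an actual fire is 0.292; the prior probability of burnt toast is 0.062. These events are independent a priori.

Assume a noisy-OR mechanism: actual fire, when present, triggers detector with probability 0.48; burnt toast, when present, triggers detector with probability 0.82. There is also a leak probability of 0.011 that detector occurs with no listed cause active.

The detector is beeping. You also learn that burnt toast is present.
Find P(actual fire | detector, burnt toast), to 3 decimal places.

Under noisy-OR, P(detector | causes) = 1 − (1−0.011)·∏(1−qᵢ) over the active causes.
For the numerator, keep only actual fire=true terms: 0.90743×0.292 = 0.264970
Denominator P(detector | burnt toast): 0.82198×0.708 + 0.90743×0.292 = 0.846932
Posterior = 0.264970 / 0.846932 ≈ 0.313

P(actual fire | detector, burnt toast) ≈ 0.313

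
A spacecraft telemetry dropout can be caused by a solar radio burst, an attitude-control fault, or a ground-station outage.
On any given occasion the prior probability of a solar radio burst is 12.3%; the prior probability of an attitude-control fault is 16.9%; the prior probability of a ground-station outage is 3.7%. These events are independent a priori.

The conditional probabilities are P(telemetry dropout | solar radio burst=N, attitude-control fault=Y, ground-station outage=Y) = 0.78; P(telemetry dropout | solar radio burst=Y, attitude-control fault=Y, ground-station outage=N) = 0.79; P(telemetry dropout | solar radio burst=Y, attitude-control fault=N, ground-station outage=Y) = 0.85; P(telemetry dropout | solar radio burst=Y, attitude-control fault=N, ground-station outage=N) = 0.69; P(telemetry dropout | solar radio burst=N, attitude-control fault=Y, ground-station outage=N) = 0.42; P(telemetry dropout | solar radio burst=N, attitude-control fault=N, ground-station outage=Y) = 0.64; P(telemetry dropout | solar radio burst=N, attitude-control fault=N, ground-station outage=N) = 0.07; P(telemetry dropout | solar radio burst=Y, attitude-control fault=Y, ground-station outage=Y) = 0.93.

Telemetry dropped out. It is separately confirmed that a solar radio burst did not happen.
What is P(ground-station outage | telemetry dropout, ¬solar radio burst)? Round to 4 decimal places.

P(telemetry dropout | ¬solar radio burst) = 0.07*0.831*0.963 + 0.64*0.831*0.037 + 0.42*0.169*0.963 + 0.78*0.169*0.037 = 0.056018 + 0.019678 + 0.068354 + 0.004877 = 0.148927
Restricting to configurations with ground-station outage present: 0.019678 + 0.004877 = 0.024555.
P(ground-station outage | telemetry dropout, ¬solar radio burst) = 0.024555 / 0.148927 ≈ 0.1649

P(ground-station outage | telemetry dropout, ¬solar radio burst) ≈ 0.1649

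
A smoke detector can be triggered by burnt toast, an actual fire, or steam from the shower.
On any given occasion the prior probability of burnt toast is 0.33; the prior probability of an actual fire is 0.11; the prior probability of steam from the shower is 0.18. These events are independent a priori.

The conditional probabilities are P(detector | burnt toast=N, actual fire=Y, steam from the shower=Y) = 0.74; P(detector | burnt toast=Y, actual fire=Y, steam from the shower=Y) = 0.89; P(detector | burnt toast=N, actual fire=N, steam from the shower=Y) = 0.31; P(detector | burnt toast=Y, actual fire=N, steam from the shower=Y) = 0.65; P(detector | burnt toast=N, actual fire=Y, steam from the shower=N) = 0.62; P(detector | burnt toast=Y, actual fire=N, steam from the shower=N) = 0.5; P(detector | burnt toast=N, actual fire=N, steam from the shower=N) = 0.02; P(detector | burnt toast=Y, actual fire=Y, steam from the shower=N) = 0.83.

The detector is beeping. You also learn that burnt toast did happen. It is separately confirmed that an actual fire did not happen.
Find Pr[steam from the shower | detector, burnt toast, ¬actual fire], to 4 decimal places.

P(detector | burnt toast, ¬actual fire) = 0.5*0.82 + 0.65*0.18 = 0.410000 + 0.117000 = 0.527000
The steam from the shower-present share is 0.65*0.18 = 0.117000.
P(steam from the shower | detector, burnt toast, ¬actual fire) = 0.117000 / 0.527000 ≈ 0.2220

Pr[steam from the shower | detector, burnt toast, ¬actual fire] ≈ 0.2220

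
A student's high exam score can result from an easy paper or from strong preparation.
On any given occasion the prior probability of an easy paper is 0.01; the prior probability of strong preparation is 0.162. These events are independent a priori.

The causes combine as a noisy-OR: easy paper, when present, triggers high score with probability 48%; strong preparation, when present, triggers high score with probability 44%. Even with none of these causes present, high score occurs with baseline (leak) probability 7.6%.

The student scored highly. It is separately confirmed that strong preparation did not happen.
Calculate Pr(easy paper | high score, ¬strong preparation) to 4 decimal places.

Under noisy-OR, P(high score | causes) = 1 − (1−0.076)·∏(1−qᵢ) over the active causes.
Weight on easy paper=true, given the evidence: 0.51952×0.01 = 0.005195
Denominator P(high score | ¬strong preparation): 0.076×0.99 + 0.51952×0.01 = 0.080435
P(easy paper | high score, ¬strong preparation) = 0.005195/0.080435 ≈ 0.0646

Pr(easy paper | high score, ¬strong preparation) ≈ 0.0646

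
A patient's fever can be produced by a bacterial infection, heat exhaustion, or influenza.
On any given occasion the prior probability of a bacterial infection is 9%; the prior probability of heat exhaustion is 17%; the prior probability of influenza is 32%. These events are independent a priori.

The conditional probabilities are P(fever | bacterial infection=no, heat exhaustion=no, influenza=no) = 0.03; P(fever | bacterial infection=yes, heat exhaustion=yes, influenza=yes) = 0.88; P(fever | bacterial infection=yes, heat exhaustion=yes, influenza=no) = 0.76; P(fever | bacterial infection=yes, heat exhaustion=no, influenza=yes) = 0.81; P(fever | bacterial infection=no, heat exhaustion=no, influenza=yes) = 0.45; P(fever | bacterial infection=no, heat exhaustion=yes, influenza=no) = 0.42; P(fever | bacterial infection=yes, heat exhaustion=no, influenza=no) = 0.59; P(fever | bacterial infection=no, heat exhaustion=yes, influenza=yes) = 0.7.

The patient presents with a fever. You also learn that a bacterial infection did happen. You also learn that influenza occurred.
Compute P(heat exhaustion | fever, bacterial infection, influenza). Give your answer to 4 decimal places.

P(heat exhaustion | fever, bacterial infection, influenza) ≈ 0.1820

P(fever | bacterial infection, influenza) = 0.81×0.83 + 0.88×0.17 = 0.672300 + 0.149600 = 0.821900
Restricting to configurations with heat exhaustion present: 0.88×0.17 = 0.149600.
Hence the posterior is 0.149600/0.821900 ≈ 0.1820.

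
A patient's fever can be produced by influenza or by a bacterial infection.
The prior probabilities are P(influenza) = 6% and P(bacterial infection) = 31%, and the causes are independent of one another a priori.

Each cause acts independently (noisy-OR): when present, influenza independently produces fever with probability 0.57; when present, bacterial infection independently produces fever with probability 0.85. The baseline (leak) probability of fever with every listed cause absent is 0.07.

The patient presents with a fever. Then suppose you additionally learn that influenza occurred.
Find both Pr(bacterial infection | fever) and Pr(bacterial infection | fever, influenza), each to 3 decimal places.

Under noisy-OR, P(fever | causes) = 1 − (1−0.07)·∏(1−qᵢ) over the active causes.
P(fever) = 0.07·0.94·0.69 + 0.8605·0.94·0.31 + 0.6001·0.06·0.69 + 0.940015·0.06·0.31 = 0.045402 + 0.250750 + 0.024844 + 0.017484 = 0.338480
Restricting to configurations with bacterial infection present: 0.250750 + 0.017484 = 0.268234.
So P(bacterial infection | fever) = 0.268234/0.338480 ≈ 0.792.

Now also conditioning on influenza=true:
P(fever | influenza) = 0.6001×0.69 + 0.940015×0.31 = 0.414069 + 0.291405 = 0.705474
Restricting to configurations with bacterial infection present: 0.940015×0.31 = 0.291405.
Hence the posterior is 0.291405/0.705474 ≈ 0.413.
Conditioning on influenza lowers the posterior on bacterial infection: the classic explaining-away effect in a common-effect structure.

Pr(bacterial infection | fever) ≈ 0.792; Pr(bacterial infection | fever, influenza) ≈ 0.413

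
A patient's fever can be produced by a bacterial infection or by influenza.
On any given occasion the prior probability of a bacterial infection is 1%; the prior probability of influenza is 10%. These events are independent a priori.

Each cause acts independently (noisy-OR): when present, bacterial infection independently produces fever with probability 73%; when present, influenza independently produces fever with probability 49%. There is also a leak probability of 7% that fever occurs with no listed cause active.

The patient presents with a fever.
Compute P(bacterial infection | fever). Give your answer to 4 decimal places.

Under noisy-OR, P(fever | causes) = 1 − (1−0.07)·∏(1−qᵢ) over the active causes.
Weight on bacterial infection=true, given the evidence: 0.006740 + 0.000872 = 0.007612
Denominator P(fever): 0.07·0.99·0.9 + 0.5257·0.99·0.1 + 0.7489·0.01·0.9 + 0.871939·0.01·0.1 = 0.122026
Posterior = 0.007612 / 0.122026 ≈ 0.0624

P(bacterial infection | fever) ≈ 0.0624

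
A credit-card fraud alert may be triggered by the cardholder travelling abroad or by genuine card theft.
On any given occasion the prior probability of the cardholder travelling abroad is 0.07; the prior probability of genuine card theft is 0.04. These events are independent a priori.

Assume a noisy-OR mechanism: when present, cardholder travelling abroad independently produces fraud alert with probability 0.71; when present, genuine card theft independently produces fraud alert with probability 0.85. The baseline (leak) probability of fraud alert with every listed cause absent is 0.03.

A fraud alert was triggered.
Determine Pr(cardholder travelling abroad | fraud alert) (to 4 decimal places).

Pr(cardholder travelling abroad | fraud alert) ≈ 0.4653

Under noisy-OR, P(fraud alert | causes) = 1 − (1−0.03)·∏(1−qᵢ) over the active causes.
P(fraud alert) = 0.03×0.93×0.96 + 0.8545×0.93×0.04 + 0.7187×0.07×0.96 + 0.957805×0.07×0.04 = 0.026784 + 0.031787 + 0.048297 + 0.002682 = 0.109550
Of this, 0.050979 comes from 0.048297 + 0.002682 (the cardholder travelling abroad=true cases).
So P(cardholder travelling abroad | fraud alert) = 0.050979/0.109550 ≈ 0.4653.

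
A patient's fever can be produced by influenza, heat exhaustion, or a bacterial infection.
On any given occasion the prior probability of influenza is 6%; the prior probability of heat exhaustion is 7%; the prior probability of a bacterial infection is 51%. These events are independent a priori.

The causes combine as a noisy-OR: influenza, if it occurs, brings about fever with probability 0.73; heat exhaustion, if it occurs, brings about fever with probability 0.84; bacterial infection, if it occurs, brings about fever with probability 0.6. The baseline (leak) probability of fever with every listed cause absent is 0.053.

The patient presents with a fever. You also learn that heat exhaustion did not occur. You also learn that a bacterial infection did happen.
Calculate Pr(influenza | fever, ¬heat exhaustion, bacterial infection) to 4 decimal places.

Under noisy-OR, P(fever | causes) = 1 − (1−0.053)·∏(1−qᵢ) over the active causes.
Weight on influenza=true, given the evidence: 0.897724×0.06 = 0.053863
Normalizer over all consistent configurations: 0.6212×0.94 + 0.897724×0.06 = 0.637791
Posterior = 0.053863 / 0.637791 ≈ 0.0845

Pr(influenza | fever, ¬heat exhaustion, bacterial infection) ≈ 0.0845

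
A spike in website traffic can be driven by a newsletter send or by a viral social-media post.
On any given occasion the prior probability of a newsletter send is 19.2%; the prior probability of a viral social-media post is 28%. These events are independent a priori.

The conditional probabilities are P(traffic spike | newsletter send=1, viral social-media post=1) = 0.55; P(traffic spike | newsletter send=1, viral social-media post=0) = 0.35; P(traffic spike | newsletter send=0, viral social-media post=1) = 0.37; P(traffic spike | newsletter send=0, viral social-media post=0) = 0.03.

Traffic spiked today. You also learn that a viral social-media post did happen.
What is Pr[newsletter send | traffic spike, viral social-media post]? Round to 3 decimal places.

Pr[newsletter send | traffic spike, viral social-media post] ≈ 0.261

Numerator (weight on configurations with newsletter send): 0.55*0.192 = 0.105600
Denominator P(traffic spike | viral social-media post): 0.37*0.808 + 0.55*0.192 = 0.404560
Posterior = 0.105600 / 0.404560 ≈ 0.261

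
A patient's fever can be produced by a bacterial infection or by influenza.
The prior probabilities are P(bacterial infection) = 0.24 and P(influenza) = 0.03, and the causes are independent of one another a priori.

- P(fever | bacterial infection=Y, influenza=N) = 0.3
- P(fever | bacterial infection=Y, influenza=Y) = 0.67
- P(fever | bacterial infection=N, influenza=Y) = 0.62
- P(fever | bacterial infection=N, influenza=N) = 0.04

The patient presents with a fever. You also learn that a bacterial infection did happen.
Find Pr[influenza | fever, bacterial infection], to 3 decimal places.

Pr[influenza | fever, bacterial infection] ≈ 0.065

For the numerator, keep only influenza=true terms: 0.67·0.03 = 0.020100
Normalizer over all consistent configurations: 0.3·0.97 + 0.67·0.03 = 0.311100
P(influenza | fever, bacterial infection) = 0.020100/0.311100 ≈ 0.065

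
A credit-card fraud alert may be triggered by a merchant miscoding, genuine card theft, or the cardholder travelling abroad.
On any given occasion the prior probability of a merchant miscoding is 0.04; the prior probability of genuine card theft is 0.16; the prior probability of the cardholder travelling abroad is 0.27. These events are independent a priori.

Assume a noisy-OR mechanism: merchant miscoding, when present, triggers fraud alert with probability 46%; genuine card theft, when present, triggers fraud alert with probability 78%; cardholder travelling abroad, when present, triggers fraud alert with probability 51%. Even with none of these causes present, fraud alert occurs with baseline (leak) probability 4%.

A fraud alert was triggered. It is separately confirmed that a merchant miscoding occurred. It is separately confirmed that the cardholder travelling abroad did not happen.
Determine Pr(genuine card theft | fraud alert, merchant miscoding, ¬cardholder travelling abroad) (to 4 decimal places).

Pr(genuine card theft | fraud alert, merchant miscoding, ¬cardholder travelling abroad) ≈ 0.2595

Under noisy-OR, P(fraud alert | causes) = 1 − (1−0.04)·∏(1−qᵢ) over the active causes.
By total probability over both values of genuine card theft:
  P(fraud alert | merchant miscoding, ¬cardholder travelling abroad) = 0.4816*0.84 + 0.885952*0.16
        = 0.404544 + 0.141752 = 0.546296
Keeping only the genuine card theft-present terms gives 0.141752, so
  P(genuine card theft | fraud alert, merchant miscoding, ¬cardholder travelling abroad) = 0.141752 / 0.546296 ≈ 0.2595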